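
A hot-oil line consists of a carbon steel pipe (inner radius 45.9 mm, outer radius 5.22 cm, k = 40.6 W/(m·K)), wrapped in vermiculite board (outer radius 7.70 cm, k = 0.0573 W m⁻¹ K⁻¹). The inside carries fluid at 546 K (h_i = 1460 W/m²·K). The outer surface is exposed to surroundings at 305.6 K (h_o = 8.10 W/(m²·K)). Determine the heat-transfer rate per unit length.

Q' = 180 W/m

Treat each layer as a resistance in series:
  R'_conv,in = 1/(2πr h) = 1/(2π·0.0459·1460) = 0.002375 m·K/W
  R'_carbon steel = ln(0.0522/0.0459)/(2πk) = 0.1286/(2π·40.6) = 5.042×10^-4 m·K/W
  R'_vermiculite board = ln(0.0770/0.0522)/(2πk) = 0.3887/(2π·0.0573) = 1.080 m·K/W
  R'_conv,out = 1/(2πr h) = 1/(2π·0.0770·8.10) = 0.2552 m·K/W
ΣR = 0.002375 + 5.042×10^-4 + 1.080 + 0.2552 = 1.338 m·K/W
Q' = ΔT/ΣR = (546 K − 305.6 K)/1.338 = 180 W/m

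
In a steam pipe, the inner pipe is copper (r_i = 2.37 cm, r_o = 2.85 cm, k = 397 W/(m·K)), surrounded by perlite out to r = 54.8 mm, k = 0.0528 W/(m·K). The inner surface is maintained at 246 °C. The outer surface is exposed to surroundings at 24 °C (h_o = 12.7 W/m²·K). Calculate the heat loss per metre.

Series thermal resistances, inner to outer:
  R'_copper = ln(0.0285/0.0237)/(2πk) = 0.1844/(2π·397) = 7.394×10^-5 m·K/W
  R'_perlite = ln(0.0548/0.0285)/(2πk) = 0.6538/(2π·0.0528) = 1.971 m·K/W
  R'_conv,out = 1/(2πr h) = 1/(2π·0.0548·12.7) = 0.2287 m·K/W
ΣR = 7.394×10^-5 + 1.971 + 0.2287 = 2.200 m·K/W
Q' = ΔT/ΣR = (246 °C − 24 °C)/2.200 = 101 W/m

Q' = 101 W/m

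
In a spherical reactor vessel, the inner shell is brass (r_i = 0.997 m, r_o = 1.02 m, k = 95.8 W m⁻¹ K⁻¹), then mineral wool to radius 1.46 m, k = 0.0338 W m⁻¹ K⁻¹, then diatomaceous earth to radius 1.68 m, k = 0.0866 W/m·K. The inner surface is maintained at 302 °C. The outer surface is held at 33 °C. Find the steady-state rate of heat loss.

Resistance network (inner→outer):
  R_brass = (1/0.997 − 1/1.02)/(4πk) = 0.02262/(4π·95.8) = 1.879×10^-5 K/W
  R_mineral wool = (1/1.02 − 1/1.46)/(4πk) = 0.2955/(4π·0.0338) = 0.6956 K/W
  R_diatomaceous earth = (1/1.46 − 1/1.68)/(4πk) = 0.08969/(4π·0.0866) = 0.08242 K/W
ΣR = 1.879×10^-5 + 0.6956 + 0.08242 = 0.7780 K/W
Q = ΔT/ΣR = (302 °C − 33 °C)/0.7780 = 346 W

Q = 346 W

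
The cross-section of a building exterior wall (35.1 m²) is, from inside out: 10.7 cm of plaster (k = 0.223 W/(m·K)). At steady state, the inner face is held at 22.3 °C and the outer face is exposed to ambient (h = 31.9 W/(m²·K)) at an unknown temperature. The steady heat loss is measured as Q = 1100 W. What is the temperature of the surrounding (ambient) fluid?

Sum the resistances:
  R_plaster = L/(kA) = 0.107/(0.223·35.1) = 0.01367 K/W
  R_conv,out = 1/(hA) = 1/(31.9·35.1) = 8.931×10^-4 K/W
ΣR = 0.01456 K/W
ΔT = Q·ΣR = 1100 × 0.01456 = 16.02 K
Heat flows outward, so T_out = T_in − ΔT = 22.3 − 16.02 = 6.28 °C

T_out = 6.28 °C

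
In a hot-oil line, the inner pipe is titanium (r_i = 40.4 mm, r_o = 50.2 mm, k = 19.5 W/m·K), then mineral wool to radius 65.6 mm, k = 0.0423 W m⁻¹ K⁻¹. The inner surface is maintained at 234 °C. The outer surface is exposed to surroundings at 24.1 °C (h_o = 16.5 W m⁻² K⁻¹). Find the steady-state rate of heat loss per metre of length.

Series thermal resistances, inner to outer:
  R'_titanium = ln(0.0502/0.0404)/(2πk) = 0.2172/(2π·19.5) = 0.001773 m·K/W
  R'_mineral wool = ln(0.0656/0.0502)/(2πk) = 0.2676/(2π·0.0423) = 1.007 m·K/W
  R'_conv,out = 1/(2πr h) = 1/(2π·0.0656·16.5) = 0.1470 m·K/W
ΣR = 0.001773 + 1.007 + 0.1470 = 1.156 m·K/W
Q' = ΔT/ΣR = (234 °C − 24.1 °C)/1.156 = 182 W/m

Q' = 182 W/m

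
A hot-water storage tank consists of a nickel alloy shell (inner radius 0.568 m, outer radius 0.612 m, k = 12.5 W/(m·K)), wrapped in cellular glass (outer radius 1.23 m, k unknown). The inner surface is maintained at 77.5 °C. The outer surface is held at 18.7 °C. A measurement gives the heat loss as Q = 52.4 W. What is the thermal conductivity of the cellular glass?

k = 0.0583 W/m·K

ΣR = ΔT/Q = |77.5 − 18.7|/52.4 = 1.122 K/W
Known resistances:
  R_nickel alloy = (1/0.568 − 1/0.612)/(4πk) = 0.1266/(4π·12.5) = 8.058×10^-4 K/W
R_cellular glass = ΣR − ΣR_known = 1.122 − 8.058×10^-4 = 1.121 K/W
(1/r₁−1/r₂)/(4πk) = 1.121 ⇒ k = 0.8210/(4π·1.121) = 0.0583 W/m·K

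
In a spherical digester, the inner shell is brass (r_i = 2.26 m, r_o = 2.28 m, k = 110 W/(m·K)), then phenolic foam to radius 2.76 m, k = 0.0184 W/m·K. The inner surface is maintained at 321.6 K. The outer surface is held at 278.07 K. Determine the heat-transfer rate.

Treat each layer as a resistance in series:
  R_brass = (1/2.26 − 1/2.28)/(4πk) = 0.003881/(4π·110) = 2.808×10^-6 K/W
  R_phenolic foam = (1/2.28 − 1/2.76)/(4πk) = 0.07628/(4π·0.0184) = 0.3299 K/W
ΣR = 2.808×10^-6 + 0.3299 = 0.3299 K/W
Q = ΔT/ΣR = (321.6 K − 278.07 K)/0.3299 = 132 W

Q = 132 W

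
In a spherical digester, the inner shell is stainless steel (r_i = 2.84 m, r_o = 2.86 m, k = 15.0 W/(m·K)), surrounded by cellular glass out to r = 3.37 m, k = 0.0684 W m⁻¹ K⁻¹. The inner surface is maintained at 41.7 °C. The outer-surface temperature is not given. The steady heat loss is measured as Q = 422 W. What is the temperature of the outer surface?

Series resistances:
  R_stainless steel = (1/2.84 − 1/2.86)/(4πk) = 0.002462/(4π·15.0) = 1.306×10^-5 K/W
  R_cellular glass = (1/2.86 − 1/3.37)/(4πk) = 0.05291/(4π·0.0684) = 0.06156 K/W
ΣR = 0.06157 K/W
ΔT = Q·ΣR = 422 × 0.06157 = 25.98 K
Heat flows outward, so T_out = T_in − ΔT = 41.7 − 25.98 = 15.7 °C

T_out = 15.7 °C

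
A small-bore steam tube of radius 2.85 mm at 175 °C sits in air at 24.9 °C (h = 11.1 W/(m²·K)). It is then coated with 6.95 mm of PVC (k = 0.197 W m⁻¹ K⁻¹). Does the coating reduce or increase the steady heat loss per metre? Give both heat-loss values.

increases: 29.8 → 61.0 W/m

Critical radius for a cylinder: r_cr = k/h = 0.0177 m = 1.77 cm.
Outer radius after coating: r₂ = 0.00285 + 0.00695 = 0.00980 m.
Since r₁ < r_cr and r₂ ≤ r_cr, the coating moves toward the maximum at r_cr — heat loss rises.
Bare: R = 1/(2πr₁h) = 5.031 m·K/W; Q = 150.1/5.031 = 29.8 W/m.
Coated: R = R_cond + R_conv = 2.461 m·K/W; Q = 150.1/2.461 = 61.0 W/m.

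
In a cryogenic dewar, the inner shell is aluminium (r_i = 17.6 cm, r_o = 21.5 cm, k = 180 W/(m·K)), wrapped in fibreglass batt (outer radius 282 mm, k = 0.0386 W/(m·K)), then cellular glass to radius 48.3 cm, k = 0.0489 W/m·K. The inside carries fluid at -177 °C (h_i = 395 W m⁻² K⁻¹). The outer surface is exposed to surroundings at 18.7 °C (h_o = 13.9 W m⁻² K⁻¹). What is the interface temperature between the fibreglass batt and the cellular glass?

Resistance network (inner→outer):
  R_conv,in = 1/(4πr²h) = 1/(4π·0.176²·395) = 0.006504 K/W
  R_aluminium = (1/0.176 − 1/0.215)/(4πk) = 1.031/(4π·180) = 4.556×10^-4 K/W
  R_fibreglass batt = (1/0.215 − 1/0.282)/(4πk) = 1.105/(4π·0.0386) = 2.278 K/W
  R_cellular glass = (1/0.282 − 1/0.483)/(4πk) = 1.476/(4π·0.0489) = 2.401 K/W
  R_conv,out = 1/(4πr²h) = 1/(4π·0.483²·13.9) = 0.02454 K/W
ΣR = 0.006504 + 4.556×10^-4 + 2.278 + 2.401 + 0.02454 = 4.710 K/W
Q = ΔT/ΣR = (-177 °C − 18.7 °C)/4.710 = -41.55 W
From the inner boundary to the fibreglass batt/cellular glass interface, ΣR_partial = 2.285 K/W.
T_interface = T_in − Q·ΣR_partial = -177 °C − (-41.55)(2.285) = -82.1 °C

T = -82.1 °C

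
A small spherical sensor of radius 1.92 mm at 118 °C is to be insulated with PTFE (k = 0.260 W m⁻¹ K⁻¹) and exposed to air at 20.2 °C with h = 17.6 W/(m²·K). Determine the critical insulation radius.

For a sphere, r_cr = 2k_ins/h = 2·0.260/17.6 = 0.0295 m = 2.95 cm

r_cr = 2.95 cm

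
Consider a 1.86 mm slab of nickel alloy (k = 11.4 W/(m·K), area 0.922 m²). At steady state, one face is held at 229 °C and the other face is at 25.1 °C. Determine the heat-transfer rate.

Q = kA·ΔT/L = 11.4 × 0.922 × |229 °C − 25.1 °C| / 0.00186 = 1.15×10^6 W

Q = 1150 kW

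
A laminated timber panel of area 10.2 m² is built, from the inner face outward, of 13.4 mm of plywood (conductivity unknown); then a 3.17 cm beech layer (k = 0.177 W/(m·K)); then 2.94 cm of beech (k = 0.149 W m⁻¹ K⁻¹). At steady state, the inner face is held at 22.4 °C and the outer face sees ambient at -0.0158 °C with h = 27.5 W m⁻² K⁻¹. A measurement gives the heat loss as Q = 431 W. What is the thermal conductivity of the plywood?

ΣR = ΔT/Q = |22.4 − -0.0158|/431 = 0.05201 K/W
Known resistances:
  R_beech = L/(kA) = 0.0317/(0.177·10.2) = 0.01756 K/W
  R_beech = L/(kA) = 0.0294/(0.149·10.2) = 0.01934 K/W
  R_conv,out = 1/(hA) = 1/(27.5·10.2) = 0.003565 K/W
R_plywood = ΣR − ΣR_known = 0.05201 − 0.04047 = 0.01154 K/W
L/(kA) = 0.01154 ⇒ k = 0.0134/(0.01154·10.2) = 0.114 W/m·K

k = 0.114 W/m·K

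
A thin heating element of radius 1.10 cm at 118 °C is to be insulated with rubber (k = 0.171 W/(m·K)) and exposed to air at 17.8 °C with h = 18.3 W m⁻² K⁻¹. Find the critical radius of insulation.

r_cr = 0.934 cm

For a cylinder, r_cr = k_ins/h = 0.171/18.3 = 0.00934 m = 0.934 cm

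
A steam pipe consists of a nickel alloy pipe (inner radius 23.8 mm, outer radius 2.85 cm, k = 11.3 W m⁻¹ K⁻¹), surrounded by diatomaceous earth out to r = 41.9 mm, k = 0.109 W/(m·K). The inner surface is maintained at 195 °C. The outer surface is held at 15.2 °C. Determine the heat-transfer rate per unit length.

Resistance network (inner→outer):
  R'_nickel alloy = ln(0.0285/0.0238)/(2πk) = 0.1802/(2π·11.3) = 0.002538 m·K/W
  R'_diatomaceous earth = ln(0.0419/0.0285)/(2πk) = 0.3854/(2π·0.109) = 0.5627 m·K/W
ΣR = 0.002538 + 0.5627 = 0.5652 m·K/W
Q' = ΔT/ΣR = (195 °C − 15.2 °C)/0.5652 = 318 W/m

Q' = 318 W/m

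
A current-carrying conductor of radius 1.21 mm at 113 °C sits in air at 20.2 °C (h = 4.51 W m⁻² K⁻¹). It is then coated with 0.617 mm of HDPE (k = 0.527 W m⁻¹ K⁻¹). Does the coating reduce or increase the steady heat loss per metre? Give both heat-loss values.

increases: 3.18 → 4.77 W/m

Critical radius for a cylinder: r_cr = k/h = 0.117 m = 11.7 cm.
Outer radius after coating: r₂ = 0.00121 + 6.17×10^-4 = 0.001827 m.
Since r₁ < r_cr and r₂ ≤ r_cr, the coating moves toward the maximum at r_cr — heat loss rises.
Bare: R = 1/(2πr₁h) = 29.16 m·K/W; Q = 92.8/29.16 = 3.18 W/m.
Coated: R = R_cond + R_conv = 19.44 m·K/W; Q = 92.8/19.44 = 4.77 W/m.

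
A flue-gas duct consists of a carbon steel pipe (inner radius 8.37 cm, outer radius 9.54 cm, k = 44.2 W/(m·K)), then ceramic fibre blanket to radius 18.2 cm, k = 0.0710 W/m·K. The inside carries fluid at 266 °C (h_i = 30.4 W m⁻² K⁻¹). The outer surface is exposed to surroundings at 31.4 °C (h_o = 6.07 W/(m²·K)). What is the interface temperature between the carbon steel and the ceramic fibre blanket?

T = 257 °C

Treat each layer as a resistance in series:
  R'_conv,in = 1/(2πr h) = 1/(2π·0.0837·30.4) = 0.06255 m·K/W
  R'_carbon steel = ln(0.0954/0.0837)/(2πk) = 0.1308/(2π·44.2) = 4.711×10^-4 m·K/W
  R'_ceramic fibre blanket = ln(0.182/0.0954)/(2πk) = 0.6459/(2π·0.0710) = 1.448 m·K/W
  R'_conv,out = 1/(2πr h) = 1/(2π·0.182·6.07) = 0.1441 m·K/W
ΣR = 0.06255 + 4.711×10^-4 + 1.448 + 0.1441 = 1.655 m·K/W
Q' = ΔT/ΣR = (266 °C − 31.4 °C)/1.655 = 141.8 W/m
From the inner boundary to the carbon steel/ceramic fibre blanket interface, ΣR_partial = 0.06302 m·K/W.
T_interface = T_in − Q'·ΣR_partial = 266 °C − (141.8)(0.06302) = 257 °C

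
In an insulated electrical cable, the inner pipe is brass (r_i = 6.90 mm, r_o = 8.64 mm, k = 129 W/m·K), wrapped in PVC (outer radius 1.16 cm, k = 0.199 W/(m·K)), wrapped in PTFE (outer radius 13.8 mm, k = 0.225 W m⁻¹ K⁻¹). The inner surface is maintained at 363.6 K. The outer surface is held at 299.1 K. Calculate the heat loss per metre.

Q' = 180 W/m

Treat each layer as a resistance in series:
  R'_brass = ln(0.00864/0.00690)/(2πk) = 0.2249/(2π·129) = 2.774×10^-4 m·K/W
  R'_PVC = ln(0.0116/0.00864)/(2πk) = 0.2946/(2π·0.199) = 0.2356 m·K/W
  R'_PTFE = ln(0.0138/0.0116)/(2πk) = 0.1737/(2π·0.225) = 0.1228 m·K/W
ΣR = 2.774×10^-4 + 0.2356 + 0.1228 = 0.3587 m·K/W
Q' = ΔT/ΣR = (363.6 K − 299.1 K)/0.3587 = 180 W/m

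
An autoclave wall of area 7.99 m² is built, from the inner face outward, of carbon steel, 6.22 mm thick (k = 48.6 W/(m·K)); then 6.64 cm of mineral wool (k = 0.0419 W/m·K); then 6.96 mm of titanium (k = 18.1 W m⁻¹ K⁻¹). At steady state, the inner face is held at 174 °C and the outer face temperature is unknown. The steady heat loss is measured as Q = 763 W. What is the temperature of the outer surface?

T_out = 22.6 °C

Sum the resistances:
  R_carbon steel = L/(kA) = 0.00622/(48.6·7.99) = 1.602×10^-5 K/W
  R_mineral wool = L/(kA) = 0.0664/(0.0419·7.99) = 0.1983 K/W
  R_titanium = L/(kA) = 0.00696/(18.1·7.99) = 4.813×10^-5 K/W
ΣR = 0.1984 K/W
ΔT = Q·ΣR = 763 × 0.1984 = 151.4 K
Heat flows outward, so T_out = T_in − ΔT = 174 − 151.4 = 22.6 °C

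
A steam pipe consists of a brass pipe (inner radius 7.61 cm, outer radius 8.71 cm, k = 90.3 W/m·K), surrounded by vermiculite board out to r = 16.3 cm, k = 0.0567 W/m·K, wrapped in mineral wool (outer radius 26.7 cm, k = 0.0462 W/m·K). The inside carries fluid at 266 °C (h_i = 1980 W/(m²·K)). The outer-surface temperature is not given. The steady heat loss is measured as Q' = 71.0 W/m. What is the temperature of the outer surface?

T_out = 20.3 °C

Sum the resistances:
  R'_conv,in = 1/(2πr h) = 1/(2π·0.0761·1980) = 0.001056 m·K/W
  R'_brass = ln(0.0871/0.0761)/(2πk) = 0.1350/(2π·90.3) = 2.380×10^-4 m·K/W
  R'_vermiculite board = ln(0.163/0.0871)/(2πk) = 0.6267/(2π·0.0567) = 1.759 m·K/W
  R'_mineral wool = ln(0.267/0.163)/(2πk) = 0.4935/(2π·0.0462) = 1.700 m·K/W
ΣR = 3.460 m·K/W
ΔT = Q'·ΣR = 71.0 × 3.460 = 245.7 K
Heat flows outward, so T_out = T_in − ΔT = 266 − 245.7 = 20.3 °C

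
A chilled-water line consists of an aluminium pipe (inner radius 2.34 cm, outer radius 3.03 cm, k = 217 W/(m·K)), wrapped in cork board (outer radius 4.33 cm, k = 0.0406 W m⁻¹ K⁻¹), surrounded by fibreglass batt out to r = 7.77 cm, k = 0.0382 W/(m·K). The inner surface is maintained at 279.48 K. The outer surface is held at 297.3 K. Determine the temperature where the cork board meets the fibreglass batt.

T = 286.0 K

Resistance network (inner→outer):
  R'_aluminium = ln(0.0303/0.0234)/(2πk) = 0.2584/(2π·217) = 1.895×10^-4 m·K/W
  R'_cork board = ln(0.0433/0.0303)/(2πk) = 0.3570/(2π·0.0406) = 1.399 m·K/W
  R'_fibreglass batt = ln(0.0777/0.0433)/(2πk) = 0.5847/(2π·0.0382) = 2.436 m·K/W
ΣR = 1.895×10^-4 + 1.399 + 2.436 = 3.835 m·K/W
Q' = ΔT/ΣR = (279.48 K − 297.3 K)/3.835 = -4.647 W/m
From the inner boundary to the cork board/fibreglass batt interface, ΣR_partial = 1.399 m·K/W.
T_interface = T_in − Q'·ΣR_partial = 279.48 K − (-4.647)(1.399) = 286.0 K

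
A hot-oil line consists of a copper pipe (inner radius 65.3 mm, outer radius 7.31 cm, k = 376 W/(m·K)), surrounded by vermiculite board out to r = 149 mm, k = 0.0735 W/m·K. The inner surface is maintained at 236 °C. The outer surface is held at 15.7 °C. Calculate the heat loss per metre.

Q' = 143 W/m

Resistance network (inner→outer):
  R'_copper = ln(0.0731/0.0653)/(2πk) = 0.1128/(2π·376) = 4.776×10^-5 m·K/W
  R'_vermiculite board = ln(0.149/0.0731)/(2πk) = 0.7121/(2π·0.0735) = 1.542 m·K/W
ΣR = 4.776×10^-5 + 1.542 = 1.542 m·K/W
Q' = ΔT/ΣR = (236 °C − 15.7 °C)/1.542 = 143 W/m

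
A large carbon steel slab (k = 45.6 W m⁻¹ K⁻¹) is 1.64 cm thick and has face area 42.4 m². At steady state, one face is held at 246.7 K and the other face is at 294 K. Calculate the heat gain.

Q = 5580 kW

Q = kA·ΔT/L = 45.6 × 42.4 × |246.7 K − 294 K| / 0.0164 = 5.58×10^6 W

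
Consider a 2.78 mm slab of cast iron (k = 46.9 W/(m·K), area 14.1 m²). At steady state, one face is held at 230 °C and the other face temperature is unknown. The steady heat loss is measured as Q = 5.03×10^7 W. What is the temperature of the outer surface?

Sum the resistances:
  R_cast iron = L/(kA) = 0.00278/(46.9·14.1) = 4.204×10^-6 K/W
ΣR = 4.204×10^-6 K/W
ΔT = Q·ΣR = 5.03×10^7 × 4.204×10^-6 = 211.5 K
Heat flows outward, so T_out = T_in − ΔT = 230 − 211.5 = 18.5 °C

T_out = 18.5 °C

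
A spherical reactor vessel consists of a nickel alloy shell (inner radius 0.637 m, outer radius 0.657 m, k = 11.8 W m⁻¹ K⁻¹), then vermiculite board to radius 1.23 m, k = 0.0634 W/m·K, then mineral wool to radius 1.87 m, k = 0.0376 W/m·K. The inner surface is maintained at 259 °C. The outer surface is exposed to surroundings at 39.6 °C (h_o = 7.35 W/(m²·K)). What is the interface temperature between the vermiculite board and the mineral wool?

Resistance network (inner→outer):
  R_nickel alloy = (1/0.637 − 1/0.657)/(4πk) = 0.04779/(4π·11.8) = 3.223×10^-4 K/W
  R_vermiculite board = (1/0.657 − 1/1.23)/(4πk) = 0.7091/(4π·0.0634) = 0.8900 K/W
  R_mineral wool = (1/1.23 − 1/1.87)/(4πk) = 0.2782/(4π·0.0376) = 0.5889 K/W
  R_conv,out = 1/(4πr²h) = 1/(4π·1.87²·7.35) = 0.003096 K/W
ΣR = 3.223×10^-4 + 0.8900 + 0.5889 + 0.003096 = 1.482 K/W
Q = ΔT/ΣR = (259 °C − 39.6 °C)/1.482 = 148.0 W
From the inner boundary to the vermiculite board/mineral wool interface, ΣR_partial = 0.8903 K/W.
T_interface = T_in − Q·ΣR_partial = 259 °C − (148.0)(0.8903) = 127 °C

T = 127 °C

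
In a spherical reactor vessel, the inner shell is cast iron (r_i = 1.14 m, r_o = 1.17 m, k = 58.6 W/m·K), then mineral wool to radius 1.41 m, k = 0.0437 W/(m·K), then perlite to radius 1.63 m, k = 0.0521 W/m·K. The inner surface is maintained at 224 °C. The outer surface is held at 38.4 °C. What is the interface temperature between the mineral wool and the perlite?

T = 104 °C

Resistance network (inner→outer):
  R_cast iron = (1/1.14 − 1/1.17)/(4πk) = 0.02249/(4π·58.6) = 3.054×10^-5 K/W
  R_mineral wool = (1/1.17 − 1/1.41)/(4πk) = 0.1455/(4π·0.0437) = 0.2649 K/W
  R_perlite = (1/1.41 − 1/1.63)/(4πk) = 0.09572/(4π·0.0521) = 0.1462 K/W
ΣR = 3.054×10^-5 + 0.2649 + 0.1462 = 0.4111 K/W
Q = ΔT/ΣR = (224 °C − 38.4 °C)/0.4111 = 451.5 W
From the inner boundary to the mineral wool/perlite interface, ΣR_partial = 0.2649 K/W.
T_interface = T_in − Q·ΣR_partial = 224 °C − (451.5)(0.2649) = 104 °C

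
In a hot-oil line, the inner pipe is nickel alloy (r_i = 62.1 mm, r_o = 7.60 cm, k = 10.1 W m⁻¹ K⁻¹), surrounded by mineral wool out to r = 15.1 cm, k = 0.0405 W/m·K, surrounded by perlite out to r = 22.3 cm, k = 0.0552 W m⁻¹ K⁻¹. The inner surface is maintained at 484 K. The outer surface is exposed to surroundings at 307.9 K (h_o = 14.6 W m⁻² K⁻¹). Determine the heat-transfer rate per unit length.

Resistance network (inner→outer):
  R'_nickel alloy = ln(0.0760/0.0621)/(2πk) = 0.2020/(2π·10.1) = 0.003183 m·K/W
  R'_mineral wool = ln(0.151/0.0760)/(2πk) = 0.6865/(2π·0.0405) = 2.698 m·K/W
  R'_perlite = ln(0.223/0.151)/(2πk) = 0.3899/(2π·0.0552) = 1.124 m·K/W
  R'_conv,out = 1/(2πr h) = 1/(2π·0.223·14.6) = 0.04888 m·K/W
ΣR = 0.003183 + 2.698 + 1.124 + 0.04888 = 3.874 m·K/W
Q' = ΔT/ΣR = (484 K − 307.9 K)/3.874 = 45.5 W/m

Q' = 45.5 W/m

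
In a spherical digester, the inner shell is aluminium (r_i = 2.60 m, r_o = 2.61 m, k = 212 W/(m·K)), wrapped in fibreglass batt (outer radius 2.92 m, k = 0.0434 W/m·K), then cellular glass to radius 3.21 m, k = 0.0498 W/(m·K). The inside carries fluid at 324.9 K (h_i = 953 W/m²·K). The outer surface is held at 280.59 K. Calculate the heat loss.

Resistance network (inner→outer):
  R_conv,in = 1/(4πr²h) = 1/(4π·2.60²·953) = 1.235×10^-5 K/W
  R_aluminium = (1/2.60 − 1/2.61)/(4πk) = 0.001474/(4π·212) = 5.531×10^-7 K/W
  R_fibreglass batt = (1/2.61 − 1/2.92)/(4πk) = 0.04068/(4π·0.0434) = 0.07458 K/W
  R_cellular glass = (1/2.92 − 1/3.21)/(4πk) = 0.03094/(4π·0.0498) = 0.04944 K/W
ΣR = 1.235×10^-5 + 5.531×10^-7 + 0.07458 + 0.04944 = 0.1240 K/W
Q = ΔT/ΣR = (324.9 K − 280.59 K)/0.1240 = 357 W

Q = 357 W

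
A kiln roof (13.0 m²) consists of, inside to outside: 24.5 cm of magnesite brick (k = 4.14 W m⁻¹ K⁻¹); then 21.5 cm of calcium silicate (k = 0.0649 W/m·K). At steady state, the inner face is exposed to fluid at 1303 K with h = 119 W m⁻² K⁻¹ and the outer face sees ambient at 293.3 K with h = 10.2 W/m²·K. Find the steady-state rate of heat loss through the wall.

Treat each layer as a resistance in series:
  R_conv,in = 1/(hA) = 1/(119·13.0) = 6.464×10^-4 K/W
  R_magnesite brick = L/(kA) = 0.245/(4.14·13.0) = 0.004552 K/W
  R_calcium silicate = L/(kA) = 0.215/(0.0649·13.0) = 0.2548 K/W
  R_conv,out = 1/(hA) = 1/(10.2·13.0) = 0.007541 K/W
ΣR = 6.464×10^-4 + 0.004552 + 0.2548 + 0.007541 = 0.2675 K/W
Q = ΔT/ΣR = (1303 K − 293.3 K)/0.2675 = 3770 W

Q = 3.77 kW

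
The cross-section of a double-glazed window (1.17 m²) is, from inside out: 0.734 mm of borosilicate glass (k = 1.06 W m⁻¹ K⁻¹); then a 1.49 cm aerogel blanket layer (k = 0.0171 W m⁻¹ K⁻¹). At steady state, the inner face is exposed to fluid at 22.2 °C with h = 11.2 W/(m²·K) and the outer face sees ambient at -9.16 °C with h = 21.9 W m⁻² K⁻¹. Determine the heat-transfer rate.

Series thermal resistances, inner to outer:
  R_conv,in = 1/(hA) = 1/(11.2·1.17) = 0.07631 K/W
  R_borosilicate glass = L/(kA) = 7.34×10^-4/(1.06·1.17) = 5.918×10^-4 K/W
  R_aerogel blanket = L/(kA) = 0.0149/(0.0171·1.17) = 0.7447 K/W
  R_conv,out = 1/(hA) = 1/(21.9·1.17) = 0.03903 K/W
ΣR = 0.07631 + 5.918×10^-4 + 0.7447 + 0.03903 = 0.8606 K/W
Q = ΔT/ΣR = (22.2 °C − -9.16 °C)/0.8606 = 36.4 W

Q = 36.4 W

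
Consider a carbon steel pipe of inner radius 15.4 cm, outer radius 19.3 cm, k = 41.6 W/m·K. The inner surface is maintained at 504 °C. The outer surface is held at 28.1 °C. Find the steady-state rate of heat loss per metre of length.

Q' = 2πk·ΔT/ln(r₂/r₁) = 2π × 41.6 × 475.9 / ln(0.193/0.154) = 5.51×10^5 W/m

Q' = 5.51×10^5 W/m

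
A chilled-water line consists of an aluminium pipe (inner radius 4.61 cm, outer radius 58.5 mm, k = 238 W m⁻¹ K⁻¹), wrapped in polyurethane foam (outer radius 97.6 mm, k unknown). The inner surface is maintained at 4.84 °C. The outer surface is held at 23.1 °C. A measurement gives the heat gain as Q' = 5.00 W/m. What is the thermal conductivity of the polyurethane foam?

ΣR = ΔT/Q' = |4.84 − 23.1|/5.00 = 3.652 m·K/W
Known resistances:
  R'_aluminium = ln(0.0585/0.0461)/(2πk) = 0.2382/(2π·238) = 1.593×10^-4 m·K/W
R_polyurethane foam = ΣR − ΣR_known = 3.652 − 1.593×10^-4 = 3.652 m·K/W
ln(r₂/r₁)/(2πk) = 3.652 ⇒ k = 0.5119/(2π·3.652) = 0.0223 W/m·K

k = 0.0223 W/m·K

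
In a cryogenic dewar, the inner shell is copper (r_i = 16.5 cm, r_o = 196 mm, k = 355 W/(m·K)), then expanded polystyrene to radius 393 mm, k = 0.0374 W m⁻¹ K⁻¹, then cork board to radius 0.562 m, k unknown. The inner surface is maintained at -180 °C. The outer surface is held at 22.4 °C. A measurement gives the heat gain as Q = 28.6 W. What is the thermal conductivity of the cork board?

ΣR = ΔT/Q = |-180 − 22.4|/28.6 = 7.077 K/W
Known resistances:
  R_copper = (1/0.165 − 1/0.196)/(4πk) = 0.9586/(4π·355) = 2.149×10^-4 K/W
  R_expanded polystyrene = (1/0.196 − 1/0.393)/(4πk) = 2.558/(4π·0.0374) = 5.442 K/W
R_cork board = ΣR − ΣR_known = 7.077 − 5.442 = 1.635 K/W
(1/r₁−1/r₂)/(4πk) = 1.635 ⇒ k = 0.7652/(4π·1.635) = 0.0372 W/m·K

k = 0.0372 W/m·K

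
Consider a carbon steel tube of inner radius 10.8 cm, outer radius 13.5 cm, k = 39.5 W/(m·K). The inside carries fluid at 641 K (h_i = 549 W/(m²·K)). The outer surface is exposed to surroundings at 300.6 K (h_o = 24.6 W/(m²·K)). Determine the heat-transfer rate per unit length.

Series thermal resistances, inner to outer:
  R'_conv,in = 1/(2πr h) = 1/(2π·0.108·549) = 0.002684 m·K/W
  R'_carbon steel = ln(0.135/0.108)/(2πk) = 0.2231/(2π·39.5) = 8.991×10^-4 m·K/W
  R'_conv,out = 1/(2πr h) = 1/(2π·0.135·24.6) = 0.04792 m·K/W
ΣR = 0.002684 + 8.991×10^-4 + 0.04792 = 0.05150 m·K/W
Q' = ΔT/ΣR = (641 K − 300.6 K)/0.05150 = 6610 W/m

Q' = 6.61 kW/m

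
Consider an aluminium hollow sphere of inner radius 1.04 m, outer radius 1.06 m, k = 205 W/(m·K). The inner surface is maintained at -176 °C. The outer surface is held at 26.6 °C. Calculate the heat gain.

Q = 28800 kW

Q = 4πk·ΔT/(1/r₁ − 1/r₂) = 4π × 205 × 202.6 / (1/1.04 − 1/1.06) = 2.88×10^7 W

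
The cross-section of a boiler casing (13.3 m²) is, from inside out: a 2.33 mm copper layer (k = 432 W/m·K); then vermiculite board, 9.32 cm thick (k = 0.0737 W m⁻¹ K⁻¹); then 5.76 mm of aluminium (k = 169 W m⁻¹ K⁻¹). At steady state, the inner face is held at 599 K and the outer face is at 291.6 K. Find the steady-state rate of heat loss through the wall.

Series thermal resistances, inner to outer:
  R_copper = L/(kA) = 0.00233/(432·13.3) = 4.055×10^-7 K/W
  R_vermiculite board = L/(kA) = 0.0932/(0.0737·13.3) = 0.09508 K/W
  R_aluminium = L/(kA) = 0.00576/(169·13.3) = 2.563×10^-6 K/W
ΣR = 4.055×10^-7 + 0.09508 + 2.563×10^-6 = 0.09508 K/W
Q = ΔT/ΣR = (599 K − 291.6 K)/0.09508 = 3230 W

Q = 3.23 kW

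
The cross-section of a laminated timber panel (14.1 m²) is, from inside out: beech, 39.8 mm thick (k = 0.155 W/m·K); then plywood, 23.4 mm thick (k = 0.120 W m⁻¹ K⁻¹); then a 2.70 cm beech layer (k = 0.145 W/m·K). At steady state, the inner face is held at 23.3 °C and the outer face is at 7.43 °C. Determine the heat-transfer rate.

Q = 351 W

Series thermal resistances, inner to outer:
  R_beech = L/(kA) = 0.0398/(0.155·14.1) = 0.01821 K/W
  R_plywood = L/(kA) = 0.0234/(0.120·14.1) = 0.01383 K/W
  R_beech = L/(kA) = 0.0270/(0.145·14.1) = 0.01321 K/W
ΣR = 0.01821 + 0.01383 + 0.01321 = 0.04525 K/W
Q = ΔT/ΣR = (23.3 °C − 7.43 °C)/0.04525 = 351 W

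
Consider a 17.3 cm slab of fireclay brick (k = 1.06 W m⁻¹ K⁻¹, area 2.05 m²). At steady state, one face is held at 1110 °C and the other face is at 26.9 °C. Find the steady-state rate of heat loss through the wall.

Q = kA·ΔT/L = 1.06 × 2.05 × |1110 °C − 26.9 °C| / 0.173 = 13600 W

Q = 13600 W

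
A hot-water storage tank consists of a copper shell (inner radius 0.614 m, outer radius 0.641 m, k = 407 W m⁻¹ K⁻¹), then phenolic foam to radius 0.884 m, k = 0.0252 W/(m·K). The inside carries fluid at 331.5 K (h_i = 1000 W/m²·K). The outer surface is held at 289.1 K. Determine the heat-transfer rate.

Series thermal resistances, inner to outer:
  R_conv,in = 1/(4πr²h) = 1/(4π·0.614²·1000) = 2.111×10^-4 K/W
  R_copper = (1/0.614 − 1/0.641)/(4πk) = 0.06860/(4π·407) = 1.341×10^-5 K/W
  R_phenolic foam = (1/0.641 − 1/0.884)/(4πk) = 0.4288/(4π·0.0252) = 1.354 K/W
ΣR = 2.111×10^-4 + 1.341×10^-5 + 1.354 = 1.354 K/W
Q = ΔT/ΣR = (331.5 K − 289.1 K)/1.354 = 31.3 W

Q = 31.3 W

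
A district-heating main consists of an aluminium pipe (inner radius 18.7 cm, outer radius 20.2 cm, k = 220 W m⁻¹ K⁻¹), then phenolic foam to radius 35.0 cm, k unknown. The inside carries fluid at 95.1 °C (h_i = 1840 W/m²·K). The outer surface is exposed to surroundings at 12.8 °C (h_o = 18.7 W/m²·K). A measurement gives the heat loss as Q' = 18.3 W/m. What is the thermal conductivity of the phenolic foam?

ΣR = ΔT/Q' = |95.1 − 12.8|/18.3 = 4.497 m·K/W
Known resistances:
  R'_conv,in = 1/(2πr h) = 1/(2π·0.187·1840) = 4.626×10^-4 m·K/W
  R'_aluminium = ln(0.202/0.187)/(2πk) = 0.07716/(2π·220) = 5.582×10^-5 m·K/W
  R'_conv,out = 1/(2πr h) = 1/(2π·0.350·18.7) = 0.02432 m·K/W
R_phenolic foam = ΣR − ΣR_known = 4.497 − 0.02484 = 4.472 m·K/W
ln(r₂/r₁)/(2πk) = 4.472 ⇒ k = 0.5497/(2π·4.472) = 0.0196 W/m·K

k = 0.0196 W/m·K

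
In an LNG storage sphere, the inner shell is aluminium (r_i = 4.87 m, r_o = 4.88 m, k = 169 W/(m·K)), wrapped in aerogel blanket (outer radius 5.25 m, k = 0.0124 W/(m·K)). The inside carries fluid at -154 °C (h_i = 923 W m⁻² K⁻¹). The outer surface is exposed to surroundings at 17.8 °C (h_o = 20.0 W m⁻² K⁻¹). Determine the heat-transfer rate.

Resistance network (inner→outer):
  R_conv,in = 1/(4πr²h) = 1/(4π·4.87²·923) = 3.635×10^-6 K/W
  R_aluminium = (1/4.87 − 1/4.88)/(4πk) = 4.208×10^-4/(4π·169) = 1.981×10^-7 K/W
  R_aerogel blanket = (1/4.88 − 1/5.25)/(4πk) = 0.01444/(4π·0.0124) = 0.09268 K/W
  R_conv,out = 1/(4πr²h) = 1/(4π·5.25²·20.0) = 1.444×10^-4 K/W
ΣR = 3.635×10^-6 + 1.981×10^-7 + 0.09268 + 1.444×10^-4 = 0.09283 K/W
Q = ΔT/ΣR = (-154 °C − 17.8 °C)/0.09283 = -1850 W
(Negative Q ⇒ heat flows inward; heat gain = 1850 W.)

Q = 1850 W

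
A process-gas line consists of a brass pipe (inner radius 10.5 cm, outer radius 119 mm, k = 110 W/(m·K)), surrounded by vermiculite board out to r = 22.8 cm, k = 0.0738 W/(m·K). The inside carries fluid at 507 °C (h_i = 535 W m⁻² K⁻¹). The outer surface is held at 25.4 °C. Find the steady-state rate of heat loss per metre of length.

Treat each layer as a resistance in series:
  R'_conv,in = 1/(2πr h) = 1/(2π·0.105·535) = 0.002833 m·K/W
  R'_brass = ln(0.119/0.105)/(2πk) = 0.1252/(2π·110) = 1.811×10^-4 m·K/W
  R'_vermiculite board = ln(0.228/0.119)/(2πk) = 0.6502/(2π·0.0738) = 1.402 m·K/W
ΣR = 0.002833 + 1.811×10^-4 + 1.402 = 1.405 m·K/W
Q' = ΔT/ΣR = (507 °C − 25.4 °C)/1.405 = 343 W/m

Q' = 343 W/m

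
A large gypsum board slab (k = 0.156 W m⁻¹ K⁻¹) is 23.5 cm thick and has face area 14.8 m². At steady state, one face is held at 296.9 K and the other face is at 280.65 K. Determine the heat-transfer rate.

Q = kA·ΔT/L = 0.156 × 14.8 × |296.9 K − 280.65 K| / 0.235 = 160 W

Q = 160 W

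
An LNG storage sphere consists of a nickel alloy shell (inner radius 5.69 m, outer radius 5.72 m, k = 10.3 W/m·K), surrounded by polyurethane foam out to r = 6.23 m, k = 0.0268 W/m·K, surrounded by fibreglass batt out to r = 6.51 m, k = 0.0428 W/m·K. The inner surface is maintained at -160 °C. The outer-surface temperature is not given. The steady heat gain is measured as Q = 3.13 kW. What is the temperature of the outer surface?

T_out = 13.2 °C

Series resistances:
  R_nickel alloy = (1/5.69 − 1/5.72)/(4πk) = 9.217×10^-4/(4π·10.3) = 7.121×10^-6 K/W
  R_polyurethane foam = (1/5.72 − 1/6.23)/(4πk) = 0.01431/(4π·0.0268) = 0.04250 K/W
  R_fibreglass batt = (1/6.23 − 1/6.51)/(4πk) = 0.006904/(4π·0.0428) = 0.01284 K/W
ΣR = 0.05534 K/W
ΔT = Q·ΣR = 3130 × 0.05534 = 173.2 K
Heat flows inward, so T_out = T_in + ΔT = -160 + 173.2 = 13.2 °C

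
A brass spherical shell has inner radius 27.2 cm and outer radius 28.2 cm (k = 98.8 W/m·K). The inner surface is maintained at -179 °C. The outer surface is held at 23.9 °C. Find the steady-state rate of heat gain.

Q = 1930 kW

Q = 4πk·ΔT/(1/r₁ − 1/r₂) = 4π × 98.8 × 202.9 / (1/0.272 − 1/0.282) = 1.93×10^6 W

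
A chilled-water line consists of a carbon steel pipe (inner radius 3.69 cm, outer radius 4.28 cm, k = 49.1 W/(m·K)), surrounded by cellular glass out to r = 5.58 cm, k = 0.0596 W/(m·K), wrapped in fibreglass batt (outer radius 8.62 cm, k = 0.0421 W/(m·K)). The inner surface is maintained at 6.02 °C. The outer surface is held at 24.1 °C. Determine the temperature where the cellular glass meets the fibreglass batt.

T = 11.5 °C

Series thermal resistances, inner to outer:
  R'_carbon steel = ln(0.0428/0.0369)/(2πk) = 0.1483/(2π·49.1) = 4.808×10^-4 m·K/W
  R'_cellular glass = ln(0.0558/0.0428)/(2πk) = 0.2652/(2π·0.0596) = 0.7083 m·K/W
  R'_fibreglass batt = ln(0.0862/0.0558)/(2πk) = 0.4349/(2π·0.0421) = 1.644 m·K/W
ΣR = 4.808×10^-4 + 0.7083 + 1.644 = 2.353 m·K/W
Q' = ΔT/ΣR = (6.02 °C − 24.1 °C)/2.353 = -7.684 W/m
From the inner boundary to the cellular glass/fibreglass batt interface, ΣR_partial = 0.7088 m·K/W.
T_interface = T_in − Q'·ΣR_partial = 6.02 °C − (-7.684)(0.7088) = 11.5 °C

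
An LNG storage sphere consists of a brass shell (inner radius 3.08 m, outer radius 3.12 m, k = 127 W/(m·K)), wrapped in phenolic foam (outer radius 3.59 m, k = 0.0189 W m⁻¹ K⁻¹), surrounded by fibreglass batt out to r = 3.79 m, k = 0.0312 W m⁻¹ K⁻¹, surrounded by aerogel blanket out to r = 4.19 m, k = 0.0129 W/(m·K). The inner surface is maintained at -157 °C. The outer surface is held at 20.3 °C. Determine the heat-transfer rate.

Q = 480 W

Treat each layer as a resistance in series:
  R_brass = (1/3.08 − 1/3.12)/(4πk) = 0.004163/(4π·127) = 2.608×10^-6 K/W
  R_phenolic foam = (1/3.12 − 1/3.59)/(4πk) = 0.04196/(4π·0.0189) = 0.1767 K/W
  R_fibreglass batt = (1/3.59 − 1/3.79)/(4πk) = 0.01470/(4π·0.0312) = 0.03749 K/W
  R_aerogel blanket = (1/3.79 − 1/4.19)/(4πk) = 0.02519/(4π·0.0129) = 0.1554 K/W
ΣR = 2.608×10^-6 + 0.1767 + 0.03749 + 0.1554 = 0.3696 K/W
Q = ΔT/ΣR = (-157 °C − 20.3 °C)/0.3696 = -480 W
(Negative Q ⇒ heat flows inward; heat gain = 480 W.)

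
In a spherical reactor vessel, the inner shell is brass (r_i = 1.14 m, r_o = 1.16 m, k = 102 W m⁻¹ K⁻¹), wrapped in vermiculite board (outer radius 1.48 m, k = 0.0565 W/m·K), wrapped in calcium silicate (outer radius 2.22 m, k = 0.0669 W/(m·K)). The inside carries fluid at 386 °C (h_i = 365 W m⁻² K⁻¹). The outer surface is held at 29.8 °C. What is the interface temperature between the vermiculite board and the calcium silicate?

Treat each layer as a resistance in series:
  R_conv,in = 1/(4πr²h) = 1/(4π·1.14²·365) = 1.678×10^-4 K/W
  R_brass = (1/1.14 − 1/1.16)/(4πk) = 0.01512/(4π·102) = 1.180×10^-5 K/W
  R_vermiculite board = (1/1.16 − 1/1.48)/(4πk) = 0.1864/(4π·0.0565) = 0.2625 K/W
  R_calcium silicate = (1/1.48 − 1/2.22)/(4πk) = 0.2252/(4π·0.0669) = 0.2679 K/W
ΣR = 1.678×10^-4 + 1.180×10^-5 + 0.2625 + 0.2679 = 0.5306 K/W
Q = ΔT/ΣR = (386 °C − 29.8 °C)/0.5306 = 671.3 W
From the inner boundary to the vermiculite board/calcium silicate interface, ΣR_partial = 0.2627 K/W.
T_interface = T_in − Q·ΣR_partial = 386 °C − (671.3)(0.2627) = 210 °C

T = 210 °C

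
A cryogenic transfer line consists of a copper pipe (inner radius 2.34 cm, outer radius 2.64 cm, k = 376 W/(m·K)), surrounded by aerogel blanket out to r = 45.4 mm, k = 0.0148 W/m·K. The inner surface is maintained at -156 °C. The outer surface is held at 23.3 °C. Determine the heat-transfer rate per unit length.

Resistance network (inner→outer):
  R'_copper = ln(0.0264/0.0234)/(2πk) = 0.1206/(2π·376) = 5.106×10^-5 m·K/W
  R'_aerogel blanket = ln(0.0454/0.0264)/(2πk) = 0.5421/(2π·0.0148) = 5.830 m·K/W
ΣR = 5.106×10^-5 + 5.830 = 5.830 m·K/W
Q' = ΔT/ΣR = (-156 °C − 23.3 °C)/5.830 = -30.8 W/m
(Negative Q' ⇒ heat flows inward; heat gain = 30.8 W/m.)

Q' = 30.8 W/m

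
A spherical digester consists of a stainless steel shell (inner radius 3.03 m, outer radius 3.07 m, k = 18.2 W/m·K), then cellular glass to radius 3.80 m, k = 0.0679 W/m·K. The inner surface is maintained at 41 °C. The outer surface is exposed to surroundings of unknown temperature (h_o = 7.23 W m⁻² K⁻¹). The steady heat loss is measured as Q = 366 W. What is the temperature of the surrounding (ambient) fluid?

T_out = 13.9 °C

Sum the resistances:
  R_stainless steel = (1/3.03 − 1/3.07)/(4πk) = 0.004300/(4π·18.2) = 1.880×10^-5 K/W
  R_cellular glass = (1/3.07 − 1/3.80)/(4πk) = 0.06258/(4π·0.0679) = 0.07334 K/W
  R_conv,out = 1/(4πr²h) = 1/(4π·3.80²·7.23) = 7.622×10^-4 K/W
ΣR = 0.07412 K/W
ΔT = Q·ΣR = 366 × 0.07412 = 27.13 K
Heat flows outward, so T_out = T_in − ΔT = 41 − 27.13 = 13.9 °C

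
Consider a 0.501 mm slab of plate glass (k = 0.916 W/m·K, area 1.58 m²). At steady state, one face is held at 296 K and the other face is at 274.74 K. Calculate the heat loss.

Q = kA·ΔT/L = 0.916 × 1.58 × |296 K − 274.74 K| / 5.01×10^-4 = 61400 W

Q = 61400 W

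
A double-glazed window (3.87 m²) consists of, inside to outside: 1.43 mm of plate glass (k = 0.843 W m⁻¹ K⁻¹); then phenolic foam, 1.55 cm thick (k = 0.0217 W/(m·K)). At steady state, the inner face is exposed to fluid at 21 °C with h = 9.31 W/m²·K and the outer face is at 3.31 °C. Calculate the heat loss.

Q = 83.1 W

Series thermal resistances, inner to outer:
  R_conv,in = 1/(hA) = 1/(9.31·3.87) = 0.02775 K/W
  R_plate glass = L/(kA) = 0.00143/(0.843·3.87) = 4.383×10^-4 K/W
  R_phenolic foam = L/(kA) = 0.0155/(0.0217·3.87) = 0.1846 K/W
ΣR = 0.02775 + 4.383×10^-4 + 0.1846 = 0.2128 K/W
Q = ΔT/ΣR = (21 °C − 3.31 °C)/0.2128 = 83.1 W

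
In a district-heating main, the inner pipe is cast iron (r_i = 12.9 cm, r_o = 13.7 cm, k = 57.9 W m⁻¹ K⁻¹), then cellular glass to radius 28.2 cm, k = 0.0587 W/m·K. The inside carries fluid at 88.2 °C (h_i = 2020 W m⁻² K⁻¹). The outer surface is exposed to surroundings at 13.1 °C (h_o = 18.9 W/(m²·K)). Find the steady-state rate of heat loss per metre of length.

Q' = 37.8 W/m

Series thermal resistances, inner to outer:
  R'_conv,in = 1/(2πr h) = 1/(2π·0.129·2020) = 6.108×10^-4 m·K/W
  R'_cast iron = ln(0.137/0.129)/(2πk) = 0.06017/(2π·57.9) = 1.654×10^-4 m·K/W
  R'_cellular glass = ln(0.282/0.137)/(2πk) = 0.7219/(2π·0.0587) = 1.957 m·K/W
  R'_conv,out = 1/(2πr h) = 1/(2π·0.282·18.9) = 0.02986 m·K/W
ΣR = 6.108×10^-4 + 1.654×10^-4 + 1.957 + 0.02986 = 1.988 m·K/W
Q' = ΔT/ΣR = (88.2 °C − 13.1 °C)/1.988 = 37.8 W/m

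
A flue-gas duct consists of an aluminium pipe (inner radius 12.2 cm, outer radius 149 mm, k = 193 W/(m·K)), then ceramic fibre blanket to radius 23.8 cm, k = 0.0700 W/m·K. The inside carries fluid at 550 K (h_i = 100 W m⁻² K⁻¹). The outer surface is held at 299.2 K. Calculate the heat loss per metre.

Series thermal resistances, inner to outer:
  R'_conv,in = 1/(2πr h) = 1/(2π·0.122·100) = 0.01305 m·K/W
  R'_aluminium = ln(0.149/0.122)/(2πk) = 0.1999/(2π·193) = 1.649×10^-4 m·K/W
  R'_ceramic fibre blanket = ln(0.238/0.149)/(2πk) = 0.4683/(2π·0.0700) = 1.065 m·K/W
ΣR = 0.01305 + 1.649×10^-4 + 1.065 = 1.078 m·K/W
Q' = ΔT/ΣR = (550 K − 299.2 K)/1.078 = 233 W/m

Q' = 233 W/m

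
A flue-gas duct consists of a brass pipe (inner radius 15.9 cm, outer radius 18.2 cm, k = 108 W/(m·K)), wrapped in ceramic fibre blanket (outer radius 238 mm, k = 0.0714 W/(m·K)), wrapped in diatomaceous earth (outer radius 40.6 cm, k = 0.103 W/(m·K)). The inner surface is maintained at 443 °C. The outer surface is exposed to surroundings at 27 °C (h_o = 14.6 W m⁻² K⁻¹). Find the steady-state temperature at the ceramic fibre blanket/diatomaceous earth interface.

T = 271 °C

Series thermal resistances, inner to outer:
  R'_brass = ln(0.182/0.159)/(2πk) = 0.1351/(2π·108) = 1.991×10^-4 m·K/W
  R'_ceramic fibre blanket = ln(0.238/0.182)/(2πk) = 0.2683/(2π·0.0714) = 0.5980 m·K/W
  R'_diatomaceous earth = ln(0.406/0.238)/(2πk) = 0.5341/(2π·0.103) = 0.8253 m·K/W
  R'_conv,out = 1/(2πr h) = 1/(2π·0.406·14.6) = 0.02685 m·K/W
ΣR = 1.991×10^-4 + 0.5980 + 0.8253 + 0.02685 = 1.450 m·K/W
Q' = ΔT/ΣR = (443 °C − 27 °C)/1.450 = 286.9 W/m
From the inner boundary to the ceramic fibre blanket/diatomaceous earth interface, ΣR_partial = 0.5982 m·K/W.
T_interface = T_in − Q'·ΣR_partial = 443 °C − (286.9)(0.5982) = 271 °C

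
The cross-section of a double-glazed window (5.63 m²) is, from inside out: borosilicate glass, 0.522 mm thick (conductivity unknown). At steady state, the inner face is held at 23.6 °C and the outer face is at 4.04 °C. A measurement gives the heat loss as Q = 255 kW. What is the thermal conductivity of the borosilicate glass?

ΣR = ΔT/Q = |23.6 − 4.04|/2.55×10^5 = 7.671×10^-5 K/W
L/(kA) = 7.671×10^-5 ⇒ k = 5.22×10^-4/(7.671×10^-5·5.63) = 1.21 W/m·K

k = 1.21 W/m·K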